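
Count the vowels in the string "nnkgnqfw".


Input string: 'nnkgnqfw'
Operation: count vowels (a, e, i, o, u)
Scan: s[0]='n', s[1]='n', s[2]='k', s[3]='g', s[4]='n', s[5]='q', s[6]='f', s[7]='w'
Vowels found: 0
Result: 0


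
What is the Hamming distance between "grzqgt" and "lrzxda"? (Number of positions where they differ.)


String 1: 'grzqgt'
String 2: 'lrzxda'
Compare each position: pos 0: 'g'!='l', pos 1: 'r'=='r', pos 2: 'z'=='z', pos 3: 'q'!='x', pos 4: 'g'!='d', pos 5: 't'!='a'
Differing positions: 4
Hamming distance: 4


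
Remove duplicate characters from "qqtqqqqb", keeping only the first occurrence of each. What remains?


Input: 'qqtqqqqb'
Operation: keep first occurrence of each character
Scan: s[0]='q' new -> keep; s[1]='q' seen -> skip; s[2]='t' new -> keep; s[3]='q' seen -> skip; s[4]='q' seen -> skip; s[5]='q' seen -> skip; s[6]='q' seen -> skip; s[7]='b' new -> keep
Result: qtb


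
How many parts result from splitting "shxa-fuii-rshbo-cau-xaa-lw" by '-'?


Input string: 'shxa-fuii-rshbo-cau-xaa-lw'
Delimiter: '-'
Split result: 'shxa', 'fuii', 'rshbo', 'cau', 'xaa', 'lw'
Number of parts: 6


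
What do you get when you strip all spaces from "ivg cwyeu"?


Input string: 'ivg cwyeu'
Operation: remove all spaces
Words: 'ivg', 'cwyeu'
Join without spaces: ivgcwyeu


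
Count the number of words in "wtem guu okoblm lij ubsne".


Input string: 'wtem guu okoblm lij ubsne'
Operation: split by spaces
Words found: 'wtem', 'guu', 'okoblm', 'lij', 'ubsne'
Word count: 5


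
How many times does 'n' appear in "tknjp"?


Input string: 'tknjp'
Target character: 'n'
Scan each position: s[2]='n'
Matches found at indices: 2
Total: 1


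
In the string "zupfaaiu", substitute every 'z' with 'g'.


Input string: 'zupfaaiu'
Operation: replace 'z' with 'g'
Positions of 'z': 0
After replacement: gupfaaiu


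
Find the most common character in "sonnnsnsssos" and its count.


Input: 'sonnnsnsssos'
Operation: tally each character
Counts: 'n':4, 'o':2, 's':6
Maximum: 's' appears 6 times


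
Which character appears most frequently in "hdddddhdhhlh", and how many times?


Input: 'hdddddhdhhlh'
Operation: tally each character
Counts: 'd':6, 'h':5, 'l':1
Maximum: 'd' appears 6 times


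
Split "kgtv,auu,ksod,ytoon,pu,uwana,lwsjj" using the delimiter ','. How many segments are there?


Input string: 'kgtv,auu,ksod,ytoon,pu,uwana,lwsjj'
Delimiter: ','
Split result: 'kgtv', 'auu', 'ksod', 'ytoon', 'pu', 'uwana', 'lwsjj'
Number of parts: 7


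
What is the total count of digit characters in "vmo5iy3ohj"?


Input string: 'vmo5iy3ohj'
Operation: count digit characters (0-9)
Scan: 'v', 'm', 'o', '5'(digit), 'i', 'y', '3'(digit), 'o', 'h', 'j'
Digits found: 2
Result: 2


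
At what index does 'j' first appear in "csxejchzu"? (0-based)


Input string: 'csxejchzu'
Target: 'j'
Scanning left to right: s[0]='c', s[1]='s', s[2]='x', s[3]='e', s[4]='j'
First match at index: 4


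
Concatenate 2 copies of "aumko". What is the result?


Input string: 'aumko'
Operation: repeat 2 times
Concatenation: 'aumko' + 'aumko'
Result: aumkoaumko


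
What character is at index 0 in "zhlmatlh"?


Input string: 'zhlmatlh'
Operation: get character at index 0
Index mapping: s[0]='z'
Result: 'z'


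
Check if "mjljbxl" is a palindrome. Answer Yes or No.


Input string: 'mjljbxl'
Reversed: 'lxbjljm'
Compare pairs: s[0]='m' vs s[6]='l' (mismatch), s[1]='j' vs s[5]='x' (mismatch), s[2]='l' vs s[4]='b' (mismatch)
Palindrome: No


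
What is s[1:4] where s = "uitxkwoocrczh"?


Input string: 'uitxkwoocrczh'
Operation: slice [1:4]
Extract characters: s[1]='i', s[2]='t', s[3]='x'
Result: itx


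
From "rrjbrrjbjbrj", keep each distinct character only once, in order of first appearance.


Input: 'rrjbrrjbjbrj'
Operation: keep first occurrence of each character
Scan: s[0]='r' new -> keep; s[1]='r' seen -> skip; s[2]='j' new -> keep; s[3]='b' new -> keep; s[4]='r' seen -> skip; s[5]='r' seen -> skip; s[6]='j' seen -> skip; s[7]='b' seen -> skip; s[8]='j' seen -> skip; s[9]='b' seen -> skip; s[10]='r' seen -> skip; s[11]='j' seen -> skip
Result: rjb


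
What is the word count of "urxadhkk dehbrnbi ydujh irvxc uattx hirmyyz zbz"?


Input string: 'urxadhkk dehbrnbi ydujh irvxc uattx hirmyyz zbz'
Operation: split by spaces
Words found: 'urxadhkk', 'dehbrnbi', 'ydujh', 'irvxc', 'uattx', 'hirmyyz', 'zbz'
Word count: 7


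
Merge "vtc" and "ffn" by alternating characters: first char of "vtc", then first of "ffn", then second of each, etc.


String 1: 'vtc'
String 2: 'ffn'
Operation: alternate characters
Pairs: 'v'+'f', 't'+'f', 'c'+'n'
Result: vftfcn


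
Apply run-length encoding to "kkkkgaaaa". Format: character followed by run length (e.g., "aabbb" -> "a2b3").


Input: 'kkkkgaaaa'
Operation: identify consecutive runs
Runs: 'kkkk' -> k4, 'g' -> g1, 'aaaa' -> a4
Encoded: k4g1a4


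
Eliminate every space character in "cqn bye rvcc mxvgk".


Input string: 'cqn bye rvcc mxvgk'
Operation: remove all spaces
Words: 'cqn', 'bye', 'rvcc', 'mxvgk'
Join without spaces: cqnbyervccmxvgk


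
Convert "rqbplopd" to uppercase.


Input string: 'rqbplopd'
Operation: convert each letter to uppercase
Mapping: 'r'->'R', 'q'->'Q', 'b'->'B', 'p'->'P', 'l'->'L', 'o'->'O', 'p'->'P', 'd'->'D'
Result: RQBPLOPD


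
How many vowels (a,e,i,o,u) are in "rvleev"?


Input string: 'rvleev'
Operation: count vowels (a, e, i, o, u)
Scan: s[0]='r', s[1]='v', s[2]='l', s[3]='e' (vowel), s[4]='e' (vowel), s[5]='v'
Vowels found: 2
Result: 2


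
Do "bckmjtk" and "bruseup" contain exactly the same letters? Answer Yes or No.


String 1: 'bckmjtk' -> sorted: 'bcjkkmt'
String 2: 'bruseup' -> sorted: 'beprsuu'
Compare sorted forms: 'bcjkkmt' != 'beprsuu'
Anagram: No


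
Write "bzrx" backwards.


Input string: 'bzrx'
Operation: reverse character order
Original order: 'b' -> 'z' -> 'r' -> 'x'
Reversed order: 'x' -> 'r' -> 'z' -> 'b'
Result: xrzb


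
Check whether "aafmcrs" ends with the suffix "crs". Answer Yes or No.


Input string: 'aafmcrs'
Suffix to check: 'crs'
Last 3 characters of input: 'crs'
Match: True
Result: Yes


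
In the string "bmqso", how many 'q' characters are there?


Input string: 'bmqso'
Target character: 'q'
Scan each position: s[2]='q'
Matches found at indices: 2
Total: 1


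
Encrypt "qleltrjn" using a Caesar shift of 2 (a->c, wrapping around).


Input: 'qleltrjn', shift = 2
Operation: for each letter, (position + 2) mod 26
Mapping: 'q'(16+2=18)->'s', 'l'(11+2=13)->'n', 'e'(4+2=6)->'g', 'l'(11+2=13)->'n', 't'(19+2=21)->'v', 'r'(17+2=19)->'t', 'j'(9+2=11)->'l', 'n'(13+2=15)->'p'
Result: sngnvtlp


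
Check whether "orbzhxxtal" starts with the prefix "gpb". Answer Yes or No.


Input string: 'orbzhxxtal'
Prefix to check: 'gpb'
First 3 characters of input: 'orb'
Match: False
Result: No


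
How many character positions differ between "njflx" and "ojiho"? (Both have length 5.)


String 1: 'njflx'
String 2: 'ojiho'
Compare each position: pos 0: 'n'!='o', pos 1: 'j'=='j', pos 2: 'f'!='i', pos 3: 'l'!='h', pos 4: 'x'!='o'
Differing positions: 4
Hamming distance: 4


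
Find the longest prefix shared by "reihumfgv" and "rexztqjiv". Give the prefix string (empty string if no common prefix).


String 1: 'reihumfgv'
String 2: 'rexztqjiv'
Compare position by position:
pos 0: 'r' vs 'r' match
pos 1: 'e' vs 'e' match
pos 2: 'i' vs 'x' differ -> stop
Longest common prefix: "re" (length 2)


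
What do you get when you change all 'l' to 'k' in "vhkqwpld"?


Input string: 'vhkqwpld'
Operation: replace 'l' with 'k'
Positions of 'l': 6
After replacement: vhkqwpkd


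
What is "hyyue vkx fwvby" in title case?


Input string: 'hyyue vkx fwvby'
Operation: capitalize first letter of each word
Word transformations: 'hyyue'->'Hyyue', 'vkx'->'Vkx', 'fwvby'->'Fwvby'
Result: Hyyue Vkx Fwvby


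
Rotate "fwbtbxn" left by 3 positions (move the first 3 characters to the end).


Input: 'fwbtbxn', shift = 3
Operation: split at index 3 and swap parts
Front part s[0:3] = 'fwb'
Back part s[3:] = 'tbxn'
Rotated = back + front = 'tbxn' + 'fwb'
Result: tbxnfwb


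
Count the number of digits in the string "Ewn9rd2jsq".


Input string: 'Ewn9rd2jsq'
Operation: count digit characters (0-9)
Scan: 'E', 'w', 'n', '9'(digit), 'r', 'd', '2'(digit), 'j', 's', 'q'
Digits found: 2
Result: 2


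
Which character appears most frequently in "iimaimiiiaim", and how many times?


Input: 'iimaimiiiaim'
Operation: tally each character
Counts: 'a':2, 'i':7, 'm':3
Maximum: 'i' appears 7 times


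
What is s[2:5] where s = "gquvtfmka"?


Input string: 'gquvtfmka'
Operation: slice [2:5]
Extract characters: s[2]='u', s[3]='v', s[4]='t'
Result: uvt


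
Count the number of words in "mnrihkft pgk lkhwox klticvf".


Input string: 'mnrihkft pgk lkhwox klticvf'
Operation: split by spaces
Words found: 'mnrihkft', 'pgk', 'lkhwox', 'klticvf'
Word count: 4


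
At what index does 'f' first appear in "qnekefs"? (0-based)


Input string: 'qnekefs'
Target: 'f'
Scanning left to right: s[0]='q', s[1]='n', s[2]='e', s[3]='k', s[4]='e', s[5]='f'
First match at index: 5


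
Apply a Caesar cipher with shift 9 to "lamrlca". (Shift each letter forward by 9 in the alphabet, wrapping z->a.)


Input: 'lamrlca', shift = 9
Operation: for each letter, (position + 9) mod 26
Mapping: 'l'(11+9=20)->'u', 'a'(0+9=9)->'j', 'm'(12+9=21)->'v', 'r'(17+9=26, 26 mod 26=0)->'a', 'l'(11+9=20)->'u', 'c'(2+9=11)->'l', 'a'(0+9=9)->'j'
Result: ujvaulj


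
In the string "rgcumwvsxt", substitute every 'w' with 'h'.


Input string: 'rgcumwvsxt'
Operation: replace 'w' with 'h'
Positions of 'w': 5
After replacement: rgcumhvsxt


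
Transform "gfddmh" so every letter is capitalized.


Input string: 'gfddmh'
Operation: convert each letter to uppercase
Mapping: 'g'->'G', 'f'->'F', 'd'->'D', 'd'->'D', 'm'->'M', 'h'->'H'
Result: GFDDMH


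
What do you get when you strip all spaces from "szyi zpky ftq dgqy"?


Input string: 'szyi zpky ftq dgqy'
Operation: remove all spaces
Words: 'szyi', 'zpky', 'ftq', 'dgqy'
Join without spaces: szyizpkyftqdgqy


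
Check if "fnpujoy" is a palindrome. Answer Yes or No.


Input string: 'fnpujoy'
Reversed: 'yojupnf'
Compare pairs: s[0]='f' vs s[6]='y' (mismatch), s[1]='n' vs s[5]='o' (mismatch), s[2]='p' vs s[4]='j' (mismatch)
Palindrome: No


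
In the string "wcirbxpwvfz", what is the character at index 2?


Input string: 'wcirbxpwvfz'
Operation: get character at index 2
Index mapping: s[0]='w', s[1]='c', s[2]='i'
Result: 'i'


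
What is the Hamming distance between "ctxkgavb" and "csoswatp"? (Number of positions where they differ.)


String 1: 'ctxkgavb'
String 2: 'csoswatp'
Compare each position: pos 0: 'c'=='c', pos 1: 't'!='s', pos 2: 'x'!='o', pos 3: 'k'!='s', pos 4: 'g'!='w', pos 5: 'a'=='a', pos 6: 'v'!='t', pos 7: 'b'!='p'
Differing positions: 6
Hamming distance: 6


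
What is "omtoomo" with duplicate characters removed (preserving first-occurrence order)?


Input: 'omtoomo'
Operation: keep first occurrence of each character
Scan: s[0]='o' new -> keep; s[1]='m' new -> keep; s[2]='t' new -> keep; s[3]='o' seen -> skip; s[4]='o' seen -> skip; s[5]='m' seen -> skip; s[6]='o' seen -> skip
Result: omt


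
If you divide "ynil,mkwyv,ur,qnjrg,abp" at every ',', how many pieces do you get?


Input string: 'ynil,mkwyv,ur,qnjrg,abp'
Delimiter: ','
Split result: 'ynil', 'mkwyv', 'ur', 'qnjrg', 'abp'
Number of parts: 5


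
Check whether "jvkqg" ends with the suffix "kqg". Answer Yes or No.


Input string: 'jvkqg'
Suffix to check: 'kqg'
Last 3 characters of input: 'kqg'
Match: True
Result: Yes


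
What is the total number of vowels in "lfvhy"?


Input string: 'lfvhy'
Operation: count vowels (a, e, i, o, u)
Scan: s[0]='l', s[1]='f', s[2]='v', s[3]='h', s[4]='y'
Vowels found: 0
Result: 0


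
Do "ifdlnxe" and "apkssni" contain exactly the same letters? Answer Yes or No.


String 1: 'ifdlnxe' -> sorted: 'defilnx'
String 2: 'apkssni' -> sorted: 'aiknpss'
Compare sorted forms: 'defilnx' != 'aiknpss'
Anagram: No


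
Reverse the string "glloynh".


Input string: 'glloynh'
Operation: reverse character order
Original order: 'g' -> 'l' -> 'l' -> 'o' -> 'y' -> 'n' -> 'h'
Reversed order: 'h' -> 'n' -> 'y' -> 'o' -> 'l' -> 'l' -> 'g'
Result: hnyollg


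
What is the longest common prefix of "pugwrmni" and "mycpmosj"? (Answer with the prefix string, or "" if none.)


String 1: 'pugwrmni'
String 2: 'mycpmosj'
Compare position by position:
pos 0: 'p' vs 'm' differ -> stop
Longest common prefix: "" (length 0)


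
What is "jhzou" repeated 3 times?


Input string: 'jhzou'
Operation: repeat 3 times
Concatenation: 'jhzou' + 'jhzou' + 'jhzou'
Result: jhzoujhzoujhzou


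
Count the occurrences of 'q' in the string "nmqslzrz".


Input string: 'nmqslzrz'
Target character: 'q'
Scan each position: s[2]='q'
Matches found at indices: 2
Total: 1


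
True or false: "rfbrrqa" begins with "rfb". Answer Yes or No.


Input string: 'rfbrrqa'
Prefix to check: 'rfb'
First 3 characters of input: 'rfb'
Match: True
Result: Yes


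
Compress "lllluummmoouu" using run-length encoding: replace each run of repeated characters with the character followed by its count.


Input: 'lllluummmoouu'
Operation: identify consecutive runs
Runs: 'llll' -> l4, 'uu' -> u2, 'mmm' -> m3, 'oo' -> o2, 'uu' -> u2
Encoded: l4u2m3o2u2


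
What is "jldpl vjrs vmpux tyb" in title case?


Input string: 'jldpl vjrs vmpux tyb'
Operation: capitalize first letter of each word
Word transformations: 'jldpl'->'Jldpl', 'vjrs'->'Vjrs', 'vmpux'->'Vmpux', 'tyb'->'Tyb'
Result: Jldpl Vjrs Vmpux Tyb


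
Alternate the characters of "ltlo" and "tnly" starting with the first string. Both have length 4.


String 1: 'ltlo'
String 2: 'tnly'
Operation: alternate characters
Pairs: 'l'+'t', 't'+'n', 'l'+'l', 'o'+'y'
Result: lttnlloy


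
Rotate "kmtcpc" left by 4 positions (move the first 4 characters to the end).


Input: 'kmtcpc', shift = 4
Operation: split at index 4 and swap parts
Front part s[0:4] = 'kmtc'
Back part s[4:] = 'pc'
Rotated = back + front = 'pc' + 'kmtc'
Result: pckmtc


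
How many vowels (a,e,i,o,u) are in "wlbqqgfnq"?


Input string: 'wlbqqgfnq'
Operation: count vowels (a, e, i, o, u)
Scan: s[0]='w', s[1]='l', s[2]='b', s[3]='q', s[4]='q', s[5]='g', s[6]='f', s[7]='n', s[8]='q'
Vowels found: 0
Result: 0


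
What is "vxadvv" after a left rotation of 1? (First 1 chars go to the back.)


Input: 'vxadvv', shift = 1
Operation: split at index 1 and swap parts
Front part s[0:1] = 'v'
Back part s[1:] = 'xadvv'
Rotated = back + front = 'xadvv' + 'v'
Result: xadvvv


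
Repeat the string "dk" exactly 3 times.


Input string: 'dk'
Operation: repeat 3 times
Concatenation: 'dk' + 'dk' + 'dk'
Result: dkdkdk


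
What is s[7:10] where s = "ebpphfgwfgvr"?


Input string: 'ebpphfgwfgvr'
Operation: slice [7:10]
Extract characters: s[7]='w', s[8]='f', s[9]='g'
Result: wfg


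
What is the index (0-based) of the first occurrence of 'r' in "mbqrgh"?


Input string: 'mbqrgh'
Target: 'r'
Scanning left to right: s[0]='m', s[1]='b', s[2]='q', s[3]='r'
First match at index: 3


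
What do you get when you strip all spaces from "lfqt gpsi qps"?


Input string: 'lfqt gpsi qps'
Operation: remove all spaces
Words: 'lfqt', 'gpsi', 'qps'
Join without spaces: lfqtgpsiqps


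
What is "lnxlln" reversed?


Input string: 'lnxlln'
Operation: reverse character order
Original order: 'l' -> 'n' -> 'x' -> 'l' -> 'l' -> 'n'
Reversed order: 'n' -> 'l' -> 'l' -> 'x' -> 'n' -> 'l'
Result: nllxnl


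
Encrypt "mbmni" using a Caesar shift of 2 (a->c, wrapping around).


Input: 'mbmni', shift = 2
Operation: for each letter, (position + 2) mod 26
Mapping: 'm'(12+2=14)->'o', 'b'(1+2=3)->'d', 'm'(12+2=14)->'o', 'n'(13+2=15)->'p', 'i'(8+2=10)->'k'
Result: odopk


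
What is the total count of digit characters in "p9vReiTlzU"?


Input string: 'p9vReiTlzU'
Operation: count digit characters (0-9)
Scan: 'p', '9'(digit), 'v', 'R', 'e', 'i', 'T', 'l', 'z', 'U'
Digits found: 1
Result: 1


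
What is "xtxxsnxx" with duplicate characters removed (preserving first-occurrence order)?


Input: 'xtxxsnxx'
Operation: keep first occurrence of each character
Scan: s[0]='x' new -> keep; s[1]='t' new -> keep; s[2]='x' seen -> skip; s[3]='x' seen -> skip; s[4]='s' new -> keep; s[5]='n' new -> keep; s[6]='x' seen -> skip; s[7]='x' seen -> skip
Result: xtsn


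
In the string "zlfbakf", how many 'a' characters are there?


Input string: 'zlfbakf'
Target character: 'a'
Scan each position: s[4]='a'
Matches found at indices: 4
Total: 1


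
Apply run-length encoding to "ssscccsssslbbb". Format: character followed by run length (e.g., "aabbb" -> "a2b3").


Input: 'ssscccsssslbbb'
Operation: identify consecutive runs
Runs: 'sss' -> s3, 'ccc' -> c3, 'ssss' -> s4, 'l' -> l1, 'bbb' -> b3
Encoded: s3c3s4l1b3


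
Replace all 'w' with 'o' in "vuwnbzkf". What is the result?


Input string: 'vuwnbzkf'
Operation: replace 'w' with 'o'
Positions of 'w': 2
After replacement: vuonbzkf


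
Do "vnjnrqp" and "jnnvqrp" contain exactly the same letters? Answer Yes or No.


String 1: 'vnjnrqp' -> sorted: 'jnnpqrv'
String 2: 'jnnvqrp' -> sorted: 'jnnpqrv'
Compare sorted forms: 'jnnpqrv' == 'jnnpqrv'
Anagram: Yes


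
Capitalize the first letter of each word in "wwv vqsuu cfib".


Input string: 'wwv vqsuu cfib'
Operation: capitalize first letter of each word
Word transformations: 'wwv'->'Wwv', 'vqsuu'->'Vqsuu', 'cfib'->'Cfib'
Result: Wwv Vqsuu Cfib


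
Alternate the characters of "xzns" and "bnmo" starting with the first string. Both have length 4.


String 1: 'xzns'
String 2: 'bnmo'
Operation: alternate characters
Pairs: 'x'+'b', 'z'+'n', 'n'+'m', 's'+'o'
Result: xbznnmso


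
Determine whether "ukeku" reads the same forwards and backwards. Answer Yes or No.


Input string: 'ukeku'
Reversed: 'ukeku'
Compare pairs: s[0]='u' vs s[4]='u' (match), s[1]='k' vs s[3]='k' (match)
Palindrome: Yes


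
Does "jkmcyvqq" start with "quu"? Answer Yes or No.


Input string: 'jkmcyvqq'
Prefix to check: 'quu'
First 3 characters of input: 'jkm'
Match: False
Result: No


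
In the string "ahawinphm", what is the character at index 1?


Input string: 'ahawinphm'
Operation: get character at index 1
Index mapping: s[0]='a', s[1]='h'
Result: 'h'


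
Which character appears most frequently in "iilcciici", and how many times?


Input: 'iilcciici'
Operation: tally each character
Counts: 'c':3, 'i':5, 'l':1
Maximum: 'i' appears 5 times


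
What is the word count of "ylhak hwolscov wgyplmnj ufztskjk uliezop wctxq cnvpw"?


Input string: 'ylhak hwolscov wgyplmnj ufztskjk uliezop wctxq cnvpw'
Operation: split by spaces
Words found: 'ylhak', 'hwolscov', 'wgyplmnj', 'ufztskjk', 'uliezop', 'wctxq', 'cnvpw'
Word count: 7


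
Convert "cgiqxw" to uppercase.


Input string: 'cgiqxw'
Operation: convert each letter to uppercase
Mapping: 'c'->'C', 'g'->'G', 'i'->'I', 'q'->'Q', 'x'->'X', 'w'->'W'
Result: CGIQXW


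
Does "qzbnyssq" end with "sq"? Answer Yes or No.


Input string: 'qzbnyssq'
Suffix to check: 'sq'
Last 2 characters of input: 'sq'
Match: True
Result: Yes


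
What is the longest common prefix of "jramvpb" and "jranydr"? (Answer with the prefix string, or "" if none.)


String 1: 'jramvpb'
String 2: 'jranydr'
Compare position by position:
pos 0: 'j' vs 'j' match
pos 1: 'r' vs 'r' match
pos 2: 'a' vs 'a' match
pos 3: 'm' vs 'n' differ -> stop
Longest common prefix: "jra" (length 3)


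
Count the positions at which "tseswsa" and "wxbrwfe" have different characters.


String 1: 'tseswsa'
String 2: 'wxbrwfe'
Compare each position: pos 0: 't'!='w', pos 1: 's'!='x', pos 2: 'e'!='b', pos 3: 's'!='r', pos 4: 'w'=='w', pos 5: 's'!='f', pos 6: 'a'!='e'
Differing positions: 6
Hamming distance: 6


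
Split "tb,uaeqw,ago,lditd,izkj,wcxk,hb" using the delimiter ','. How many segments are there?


Input string: 'tb,uaeqw,ago,lditd,izkj,wcxk,hb'
Delimiter: ','
Split result: 'tb', 'uaeqw', 'ago', 'lditd', 'izkj', 'wcxk', 'hb'
Number of parts: 7


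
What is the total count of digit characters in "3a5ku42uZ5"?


Input string: '3a5ku42uZ5'
Operation: count digit characters (0-9)
Scan: '3'(digit), 'a', '5'(digit), 'k', 'u', '4'(digit), '2'(digit), 'u', 'Z', '5'(digit)
Digits found: 5
Result: 5


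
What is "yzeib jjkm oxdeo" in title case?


Input string: 'yzeib jjkm oxdeo'
Operation: capitalize first letter of each word
Word transformations: 'yzeib'->'Yzeib', 'jjkm'->'Jjkm', 'oxdeo'->'Oxdeo'
Result: Yzeib Jjkm Oxdeo


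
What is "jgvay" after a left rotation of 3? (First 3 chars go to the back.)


Input: 'jgvay', shift = 3
Operation: split at index 3 and swap parts
Front part s[0:3] = 'jgv'
Back part s[3:] = 'ay'
Rotated = back + front = 'ay' + 'jgv'
Result: ayjgv


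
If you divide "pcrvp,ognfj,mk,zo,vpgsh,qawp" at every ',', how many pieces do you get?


Input string: 'pcrvp,ognfj,mk,zo,vpgsh,qawp'
Delimiter: ','
Split result: 'pcrvp', 'ognfj', 'mk', 'zo', 'vpgsh', 'qawp'
Number of parts: 6


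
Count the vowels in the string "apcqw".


Input string: 'apcqw'
Operation: count vowels (a, e, i, o, u)
Scan: s[0]='a' (vowel), s[1]='p', s[2]='c', s[3]='q', s[4]='w'
Vowels found: 1
Result: 1


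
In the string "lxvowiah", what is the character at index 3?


Input string: 'lxvowiah'
Operation: get character at index 3
Index mapping: s[0]='l', s[1]='x', s[2]='v', s[3]='o'
Result: 'o'


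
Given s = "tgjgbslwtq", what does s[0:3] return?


Input string: 'tgjgbslwtq'
Operation: slice [0:3]
Extract characters: s[0]='t', s[1]='g', s[2]='j'
Result: tgj


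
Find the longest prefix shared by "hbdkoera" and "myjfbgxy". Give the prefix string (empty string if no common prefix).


String 1: 'hbdkoera'
String 2: 'myjfbgxy'
Compare position by position:
pos 0: 'h' vs 'm' differ -> stop
Longest common prefix: "" (length 0)


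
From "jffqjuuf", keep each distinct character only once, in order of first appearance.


Input: 'jffqjuuf'
Operation: keep first occurrence of each character
Scan: s[0]='j' new -> keep; s[1]='f' new -> keep; s[2]='f' seen -> skip; s[3]='q' new -> keep; s[4]='j' seen -> skip; s[5]='u' new -> keep; s[6]='u' seen -> skip; s[7]='f' seen -> skip
Result: jfqu


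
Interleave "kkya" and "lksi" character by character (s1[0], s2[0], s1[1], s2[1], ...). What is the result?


String 1: 'kkya'
String 2: 'lksi'
Operation: alternate characters
Pairs: 'k'+'l', 'k'+'k', 'y'+'s', 'a'+'i'
Result: klkkysai


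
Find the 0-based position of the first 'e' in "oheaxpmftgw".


Input string: 'oheaxpmftgw'
Target: 'e'
Scanning left to right: s[0]='o', s[1]='h', s[2]='e'
First match at index: 2


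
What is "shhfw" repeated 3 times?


Input string: 'shhfw'
Operation: repeat 3 times
Concatenation: 'shhfw' + 'shhfw' + 'shhfw'
Result: shhfwshhfwshhfw


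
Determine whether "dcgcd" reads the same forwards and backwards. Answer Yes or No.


Input string: 'dcgcd'
Reversed: 'dcgcd'
Compare pairs: s[0]='d' vs s[4]='d' (match), s[1]='c' vs s[3]='c' (match)
Palindrome: Yes


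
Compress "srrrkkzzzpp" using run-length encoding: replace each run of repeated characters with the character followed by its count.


Input: 'srrrkkzzzpp'
Operation: identify consecutive runs
Runs: 's' -> s1, 'rrr' -> r3, 'kk' -> k2, 'zzz' -> z3, 'pp' -> p2
Encoded: s1r3k2z3p2


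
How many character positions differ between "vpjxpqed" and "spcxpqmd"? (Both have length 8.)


String 1: 'vpjxpqed'
String 2: 'spcxpqmd'
Compare each position: pos 0: 'v'!='s', pos 1: 'p'=='p', pos 2: 'j'!='c', pos 3: 'x'=='x', pos 4: 'p'=='p', pos 5: 'q'=='q', pos 6: 'e'!='m', pos 7: 'd'=='d'
Differing positions: 3
Hamming distance: 3


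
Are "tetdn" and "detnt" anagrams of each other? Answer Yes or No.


String 1: 'tetdn' -> sorted: 'dentt'
String 2: 'detnt' -> sorted: 'dentt'
Compare sorted forms: 'dentt' == 'dentt'
Anagram: Yes


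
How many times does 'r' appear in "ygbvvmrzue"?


Input string: 'ygbvvmrzue'
Target character: 'r'
Scan each position: s[6]='r'
Matches found at indices: 6
Total: 1


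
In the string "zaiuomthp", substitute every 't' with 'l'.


Input string: 'zaiuomthp'
Operation: replace 't' with 'l'
Positions of 't': 6
After replacement: zaiuomlhp


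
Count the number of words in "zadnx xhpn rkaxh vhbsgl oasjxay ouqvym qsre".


Input string: 'zadnx xhpn rkaxh vhbsgl oasjxay ouqvym qsre'
Operation: split by spaces
Words found: 'zadnx', 'xhpn', 'rkaxh', 'vhbsgl', 'oasjxay', 'ouqvym', 'qsre'
Word count: 7


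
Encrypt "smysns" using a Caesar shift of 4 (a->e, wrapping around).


Input: 'smysns', shift = 4
Operation: for each letter, (position + 4) mod 26
Mapping: 's'(18+4=22)->'w', 'm'(12+4=16)->'q', 'y'(24+4=28, 28 mod 26=2)->'c', 's'(18+4=22)->'w', 'n'(13+4=17)->'r', 's'(18+4=22)->'w'
Result: wqcwrw


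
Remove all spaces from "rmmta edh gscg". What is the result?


Input string: 'rmmta edh gscg'
Operation: remove all spaces
Words: 'rmmta', 'edh', 'gscg'
Join without spaces: rmmtaedhgscg


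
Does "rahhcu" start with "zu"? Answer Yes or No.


Input string: 'rahhcu'
Prefix to check: 'zu'
First 2 characters of input: 'ra'
Match: False
Result: No


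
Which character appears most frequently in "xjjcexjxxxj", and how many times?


Input: 'xjjcexjxxxj'
Operation: tally each character
Counts: 'c':1, 'e':1, 'j':4, 'x':5
Maximum: 'x' appears 5 times


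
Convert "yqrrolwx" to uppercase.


Input string: 'yqrrolwx'
Operation: convert each letter to uppercase
Mapping: 'y'->'Y', 'q'->'Q', 'r'->'R', 'r'->'R', 'o'->'O', 'l'->'L', 'w'->'W', 'x'->'X'
Result: YQRROLWX


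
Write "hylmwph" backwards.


Input string: 'hylmwph'
Operation: reverse character order
Original order: 'h' -> 'y' -> 'l' -> 'm' -> 'w' -> 'p' -> 'h'
Reversed order: 'h' -> 'p' -> 'w' -> 'm' -> 'l' -> 'y' -> 'h'
Result: hpwmlyh


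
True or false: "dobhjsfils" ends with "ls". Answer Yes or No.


Input string: 'dobhjsfils'
Suffix to check: 'ls'
Last 2 characters of input: 'ls'
Match: True
Result: Yes


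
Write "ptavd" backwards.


Input string: 'ptavd'
Operation: reverse character order
Original order: 'p' -> 't' -> 'a' -> 'v' -> 'd'
Reversed order: 'd' -> 'v' -> 'a' -> 't' -> 'p'
Result: dvatp


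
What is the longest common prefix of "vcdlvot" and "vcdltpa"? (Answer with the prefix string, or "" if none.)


String 1: 'vcdlvot'
String 2: 'vcdltpa'
Compare position by position:
pos 0: 'v' vs 'v' match
pos 1: 'c' vs 'c' match
pos 2: 'd' vs 'd' match
pos 3: 'l' vs 'l' match
pos 4: 'v' vs 't' differ -> stop
Longest common prefix: "vcdl" (length 4)


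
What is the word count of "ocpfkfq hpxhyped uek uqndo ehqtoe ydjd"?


Input string: 'ocpfkfq hpxhyped uek uqndo ehqtoe ydjd'
Operation: split by spaces
Words found: 'ocpfkfq', 'hpxhyped', 'uek', 'uqndo', 'ehqtoe', 'ydjd'
Word count: 6


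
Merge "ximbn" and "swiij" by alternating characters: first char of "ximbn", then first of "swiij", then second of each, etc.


String 1: 'ximbn'
String 2: 'swiij'
Operation: alternate characters
Pairs: 'x'+'s', 'i'+'w', 'm'+'i', 'b'+'i', 'n'+'j'
Result: xsiwmibinj


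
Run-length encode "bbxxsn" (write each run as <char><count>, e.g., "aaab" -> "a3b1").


Input: 'bbxxsn'
Operation: identify consecutive runs
Runs: 'bb' -> b2, 'xx' -> x2, 's' -> s1, 'n' -> n1
Encoded: b2x2s1n1


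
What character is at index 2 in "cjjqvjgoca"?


Input string: 'cjjqvjgoca'
Operation: get character at index 2
Index mapping: s[0]='c', s[1]='j', s[2]='j'
Result: 'j'


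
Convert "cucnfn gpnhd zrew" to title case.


Input string: 'cucnfn gpnhd zrew'
Operation: capitalize first letter of each word
Word transformations: 'cucnfn'->'Cucnfn', 'gpnhd'->'Gpnhd', 'zrew'->'Zrew'
Result: Cucnfn Gpnhd Zrew


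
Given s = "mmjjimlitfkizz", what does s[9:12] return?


Input string: 'mmjjimlitfkizz'
Operation: slice [9:12]
Extract characters: s[9]='f', s[10]='k', s[11]='i'
Result: fki


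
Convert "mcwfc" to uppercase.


Input string: 'mcwfc'
Operation: convert each letter to uppercase
Mapping: 'm'->'M', 'c'->'C', 'w'->'W', 'f'->'F', 'c'->'C'
Result: MCWFC


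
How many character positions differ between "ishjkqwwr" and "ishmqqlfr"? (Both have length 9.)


String 1: 'ishjkqwwr'
String 2: 'ishmqqlfr'
Compare each position: pos 0: 'i'=='i', pos 1: 's'=='s', pos 2: 'h'=='h', pos 3: 'j'!='m', pos 4: 'k'!='q', pos 5: 'q'=='q', pos 6: 'w'!='l', pos 7: 'w'!='f', pos 8: 'r'=='r'
Differing positions: 4
Hamming distance: 4


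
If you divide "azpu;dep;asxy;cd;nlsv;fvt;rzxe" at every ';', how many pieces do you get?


Input string: 'azpu;dep;asxy;cd;nlsv;fvt;rzxe'
Delimiter: ';'
Split result: 'azpu', 'dep', 'asxy', 'cd', 'nlsv', 'fvt', 'rzxe'
Number of parts: 7


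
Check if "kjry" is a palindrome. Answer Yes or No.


Input string: 'kjry'
Reversed: 'yrjk'
Compare pairs: s[0]='k' vs s[3]='y' (mismatch), s[1]='j' vs s[2]='r' (mismatch)
Palindrome: No


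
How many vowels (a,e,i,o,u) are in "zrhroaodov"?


Input string: 'zrhroaodov'
Operation: count vowels (a, e, i, o, u)
Scan: s[0]='z', s[1]='r', s[2]='h', s[3]='r', s[4]='o' (vowel), s[5]='a' (vowel), s[6]='o' (vowel), s[7]='d', s[8]='o' (vowel), s[9]='v'
Vowels found: 4
Result: 4


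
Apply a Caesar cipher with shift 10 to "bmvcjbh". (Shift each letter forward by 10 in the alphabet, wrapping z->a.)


Input: 'bmvcjbh', shift = 10
Operation: for each letter, (position + 10) mod 26
Mapping: 'b'(1+10=11)->'l', 'm'(12+10=22)->'w', 'v'(21+10=31, 31 mod 26=5)->'f', 'c'(2+10=12)->'m', 'j'(9+10=19)->'t', 'b'(1+10=11)->'l', 'h'(7+10=17)->'r'
Result: lwfmtlr


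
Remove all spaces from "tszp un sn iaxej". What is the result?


Input string: 'tszp un sn iaxej'
Operation: remove all spaces
Words: 'tszp', 'un', 'sn', 'iaxej'
Join without spaces: tszpunsniaxej


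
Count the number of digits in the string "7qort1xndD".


Input string: '7qort1xndD'
Operation: count digit characters (0-9)
Scan: '7'(digit), 'q', 'o', 'r', 't', '1'(digit), 'x', 'n', 'd', 'D'
Digits found: 2
Result: 2


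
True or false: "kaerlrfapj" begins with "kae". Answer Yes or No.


Input string: 'kaerlrfapj'
Prefix to check: 'kae'
First 3 characters of input: 'kae'
Match: True
Result: Yes


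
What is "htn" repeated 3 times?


Input string: 'htn'
Operation: repeat 3 times
Concatenation: 'htn' + 'htn' + 'htn'
Result: htnhtnhtn


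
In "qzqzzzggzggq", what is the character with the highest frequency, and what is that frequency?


Input: 'qzqzzzggzggq'
Operation: tally each character
Counts: 'g':4, 'q':3, 'z':5
Maximum: 'z' appears 5 times


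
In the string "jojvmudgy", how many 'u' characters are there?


Input string: 'jojvmudgy'
Target character: 'u'
Scan each position: s[5]='u'
Matches found at indices: 5
Total: 1


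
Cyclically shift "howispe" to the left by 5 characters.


Input: 'howispe', shift = 5
Operation: split at index 5 and swap parts
Front part s[0:5] = 'howis'
Back part s[5:] = 'pe'
Rotated = back + front = 'pe' + 'howis'
Result: pehowis


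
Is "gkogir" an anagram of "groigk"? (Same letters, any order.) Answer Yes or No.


String 1: 'groigk' -> sorted: 'ggikor'
String 2: 'gkogir' -> sorted: 'ggikor'
Compare sorted forms: 'ggikor' == 'ggikor'
Anagram: Yes


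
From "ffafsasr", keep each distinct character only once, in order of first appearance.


Input: 'ffafsasr'
Operation: keep first occurrence of each character
Scan: s[0]='f' new -> keep; s[1]='f' seen -> skip; s[2]='a' new -> keep; s[3]='f' seen -> skip; s[4]='s' new -> keep; s[5]='a' seen -> skip; s[6]='s' seen -> skip; s[7]='r' new -> keep
Result: fasr


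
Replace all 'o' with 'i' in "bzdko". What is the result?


Input string: 'bzdko'
Operation: replace 'o' with 'i'
Positions of 'o': 4
After replacement: bzdki


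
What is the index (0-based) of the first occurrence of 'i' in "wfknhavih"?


Input string: 'wfknhavih'
Target: 'i'
Scanning left to right: s[0]='w', s[1]='f', s[2]='k', s[3]='n', s[4]='h', s[5]='a', s[6]='v', s[7]='i'
First match at index: 7


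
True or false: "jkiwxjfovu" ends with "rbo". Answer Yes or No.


Input string: 'jkiwxjfovu'
Suffix to check: 'rbo'
Last 3 characters of input: 'ovu'
Match: False
Result: No


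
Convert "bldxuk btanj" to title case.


Input string: 'bldxuk btanj'
Operation: capitalize first letter of each word
Word transformations: 'bldxuk'->'Bldxuk', 'btanj'->'Btanj'
Result: Bldxuk Btanj


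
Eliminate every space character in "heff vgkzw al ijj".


Input string: 'heff vgkzw al ijj'
Operation: remove all spaces
Words: 'heff', 'vgkzw', 'al', 'ijj'
Join without spaces: heffvgkzwalijj


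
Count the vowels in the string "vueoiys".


Input string: 'vueoiys'
Operation: count vowels (a, e, i, o, u)
Scan: s[0]='v', s[1]='u' (vowel), s[2]='e' (vowel), s[3]='o' (vowel), s[4]='i' (vowel), s[5]='y', s[6]='s'
Vowels found: 4
Result: 4


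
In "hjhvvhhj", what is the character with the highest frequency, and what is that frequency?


Input: 'hjhvvhhj'
Operation: tally each character
Counts: 'h':4, 'j':2, 'v':2
Maximum: 'h' appears 4 times


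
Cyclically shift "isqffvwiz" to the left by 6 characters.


Input: 'isqffvwiz', shift = 6
Operation: split at index 6 and swap parts
Front part s[0:6] = 'isqffv'
Back part s[6:] = 'wiz'
Rotated = back + front = 'wiz' + 'isqffv'
Result: wizisqffv


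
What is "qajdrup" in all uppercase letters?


Input string: 'qajdrup'
Operation: convert each letter to uppercase
Mapping: 'q'->'Q', 'a'->'A', 'j'->'J', 'd'->'D', 'r'->'R', 'u'->'U', 'p'->'P'
Result: QAJDRUP


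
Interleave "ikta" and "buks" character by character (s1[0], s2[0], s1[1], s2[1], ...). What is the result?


String 1: 'ikta'
String 2: 'buks'
Operation: alternate characters
Pairs: 'i'+'b', 'k'+'u', 't'+'k', 'a'+'s'
Result: ibkutkas


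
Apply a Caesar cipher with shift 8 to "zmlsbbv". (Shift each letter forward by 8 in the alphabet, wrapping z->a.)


Input: 'zmlsbbv', shift = 8
Operation: for each letter, (position + 8) mod 26
Mapping: 'z'(25+8=33, 33 mod 26=7)->'h', 'm'(12+8=20)->'u', 'l'(11+8=19)->'t', 's'(18+8=26, 26 mod 26=0)->'a', 'b'(1+8=9)->'j', 'b'(1+8=9)->'j', 'v'(21+8=29, 29 mod 26=3)->'d'
Result: hutajjd


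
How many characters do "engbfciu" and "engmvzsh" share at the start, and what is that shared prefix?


String 1: 'engbfciu'
String 2: 'engmvzsh'
Compare position by position:
pos 0: 'e' vs 'e' match
pos 1: 'n' vs 'n' match
pos 2: 'g' vs 'g' match
pos 3: 'b' vs 'm' differ -> stop
Longest common prefix: "eng" (length 3)


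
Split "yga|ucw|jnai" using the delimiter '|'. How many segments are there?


Input string: 'yga|ucw|jnai'
Delimiter: '|'
Split result: 'yga', 'ucw', 'jnai'
Number of parts: 3


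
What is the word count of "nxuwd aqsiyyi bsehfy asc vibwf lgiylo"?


Input string: 'nxuwd aqsiyyi bsehfy asc vibwf lgiylo'
Operation: split by spaces
Words found: 'nxuwd', 'aqsiyyi', 'bsehfy', 'asc', 'vibwf', 'lgiylo'
Word count: 6


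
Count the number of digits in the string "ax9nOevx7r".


Input string: 'ax9nOevx7r'
Operation: count digit characters (0-9)
Scan: 'a', 'x', '9'(digit), 'n', 'O', 'e', 'v', 'x', '7'(digit), 'r'
Digits found: 2
Result: 2


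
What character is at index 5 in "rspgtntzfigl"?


Input string: 'rspgtntzfigl'
Operation: get character at index 5
Index mapping: s[0]='r', s[1]='s', s[2]='p', s[3]='g', s[4]='t', s[5]='n'
Result: 'n'


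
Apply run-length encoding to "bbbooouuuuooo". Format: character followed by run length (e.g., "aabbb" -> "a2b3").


Input: 'bbbooouuuuooo'
Operation: identify consecutive runs
Runs: 'bbb' -> b3, 'ooo' -> o3, 'uuuu' -> u4, 'ooo' -> o3
Encoded: b3o3u4o3


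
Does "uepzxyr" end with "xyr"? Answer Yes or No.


Input string: 'uepzxyr'
Suffix to check: 'xyr'
Last 3 characters of input: 'xyr'
Match: True
Result: Yes


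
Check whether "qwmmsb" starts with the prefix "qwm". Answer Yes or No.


Input string: 'qwmmsb'
Prefix to check: 'qwm'
First 3 characters of input: 'qwm'
Match: True
Result: Yes


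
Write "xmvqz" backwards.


Input string: 'xmvqz'
Operation: reverse character order
Original order: 'x' -> 'm' -> 'v' -> 'q' -> 'z'
Reversed order: 'z' -> 'q' -> 'v' -> 'm' -> 'x'
Result: zqvmx


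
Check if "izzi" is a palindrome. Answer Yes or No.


Input string: 'izzi'
Reversed: 'izzi'
Compare pairs: s[0]='i' vs s[3]='i' (match), s[1]='z' vs s[2]='z' (match)
Palindrome: Yes


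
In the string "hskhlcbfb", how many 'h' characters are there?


Input string: 'hskhlcbfb'
Target character: 'h'
Scan each position: s[0]='h', s[3]='h'
Matches found at indices: 0, 3
Total: 2


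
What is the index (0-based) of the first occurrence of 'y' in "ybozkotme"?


Input string: 'ybozkotme'
Target: 'y'
Scanning left to right: s[0]='y'
First match at index: 0


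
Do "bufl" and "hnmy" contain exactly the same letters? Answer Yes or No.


String 1: 'bufl' -> sorted: 'bflu'
String 2: 'hnmy' -> sorted: 'hmny'
Compare sorted forms: 'bflu' != 'hmny'
Anagram: No


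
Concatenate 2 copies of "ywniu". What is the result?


Input string: 'ywniu'
Operation: repeat 2 times
Concatenation: 'ywniu' + 'ywniu'
Result: ywniuywniu


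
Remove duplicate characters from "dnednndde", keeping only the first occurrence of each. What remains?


Input: 'dnednndde'
Operation: keep first occurrence of each character
Scan: s[0]='d' new -> keep; s[1]='n' new -> keep; s[2]='e' new -> keep; s[3]='d' seen -> skip; s[4]='n' seen -> skip; s[5]='n' seen -> skip; s[6]='d' seen -> skip; s[7]='d' seen -> skip; s[8]='e' seen -> skip
Result: dne


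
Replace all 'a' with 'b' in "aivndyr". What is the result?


Input string: 'aivndyr'
Operation: replace 'a' with 'b'
Positions of 'a': 0
After replacement: bivndyr


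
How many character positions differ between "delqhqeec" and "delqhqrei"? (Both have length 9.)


String 1: 'delqhqeec'
String 2: 'delqhqrei'
Compare each position: pos 0: 'd'=='d', pos 1: 'e'=='e', pos 2: 'l'=='l', pos 3: 'q'=='q', pos 4: 'h'=='h', pos 5: 'q'=='q', pos 6: 'e'!='r', pos 7: 'e'=='e', pos 8: 'c'!='i'
Differing positions: 2
Hamming distance: 2


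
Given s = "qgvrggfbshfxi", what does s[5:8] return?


Input string: 'qgvrggfbshfxi'
Operation: slice [5:8]
Extract characters: s[5]='g', s[6]='f', s[7]='b'
Result: gfb


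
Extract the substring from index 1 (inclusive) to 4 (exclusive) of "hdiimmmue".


Input string: 'hdiimmmue'
Operation: slice [1:4]
Extract characters: s[1]='d', s[2]='i', s[3]='i'
Result: dii


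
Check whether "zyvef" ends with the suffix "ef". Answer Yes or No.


Input string: 'zyvef'
Suffix to check: 'ef'
Last 2 characters of input: 'ef'
Match: True
Result: Yes


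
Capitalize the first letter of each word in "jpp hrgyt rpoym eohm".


Input string: 'jpp hrgyt rpoym eohm'
Operation: capitalize first letter of each word
Word transformations: 'jpp'->'Jpp', 'hrgyt'->'Hrgyt', 'rpoym'->'Rpoym', 'eohm'->'Eohm'
Result: Jpp Hrgyt Rpoym Eohm


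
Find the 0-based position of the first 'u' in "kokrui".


Input string: 'kokrui'
Target: 'u'
Scanning left to right: s[0]='k', s[1]='o', s[2]='k', s[3]='r', s[4]='u'
First match at index: 4


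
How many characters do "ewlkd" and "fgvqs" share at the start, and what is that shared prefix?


String 1: 'ewlkd'
String 2: 'fgvqs'
Compare position by position:
pos 0: 'e' vs 'f' differ -> stop
Longest common prefix: "" (length 0)


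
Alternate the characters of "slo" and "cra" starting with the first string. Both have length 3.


String 1: 'slo'
String 2: 'cra'
Operation: alternate characters
Pairs: 's'+'c', 'l'+'r', 'o'+'a'
Result: sclroa
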